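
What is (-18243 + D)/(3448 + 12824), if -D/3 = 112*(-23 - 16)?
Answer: -571/1808 ≈ -0.31582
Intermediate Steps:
D = 13104 (D = -336*(-23 - 16) = -336*(-39) = -3*(-4368) = 13104)
(-18243 + D)/(3448 + 12824) = (-18243 + 13104)/(3448 + 12824) = -5139/16272 = -5139*1/16272 = -571/1808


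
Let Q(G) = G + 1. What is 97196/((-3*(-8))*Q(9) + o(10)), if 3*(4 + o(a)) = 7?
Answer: 26508/65 ≈ 407.82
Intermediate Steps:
o(a) = -5/3 (o(a) = -4 + (⅓)*7 = -4 + 7/3 = -5/3)
Q(G) = 1 + G
97196/((-3*(-8))*Q(9) + o(10)) = 97196/((-3*(-8))*(1 + 9) - 5/3) = 97196/(24*10 - 5/3) = 97196/(240 - 5/3) = 97196/(715/3) = 97196*(3/715) = 26508/65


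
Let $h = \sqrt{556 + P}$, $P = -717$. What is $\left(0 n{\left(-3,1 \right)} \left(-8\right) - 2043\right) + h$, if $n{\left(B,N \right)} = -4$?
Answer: $-2043 + i \sqrt{161} \approx -2043.0 + 12.689 i$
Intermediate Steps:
$h = i \sqrt{161}$ ($h = \sqrt{556 - 717} = \sqrt{-161} = i \sqrt{161} \approx 12.689 i$)
$\left(0 n{\left(-3,1 \right)} \left(-8\right) - 2043\right) + h = \left(0 \left(-4\right) \left(-8\right) - 2043\right) + i \sqrt{161} = \left(0 \left(-8\right) - 2043\right) + i \sqrt{161} = \left(0 - 2043\right) + i \sqrt{161} = -2043 + i \sqrt{161}$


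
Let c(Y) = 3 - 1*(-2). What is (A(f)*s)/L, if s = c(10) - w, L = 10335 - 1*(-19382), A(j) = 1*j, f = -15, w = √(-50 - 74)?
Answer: -75/29717 + 30*I*√31/29717 ≈ -0.0025238 + 0.0056208*I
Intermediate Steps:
w = 2*I*√31 (w = √(-124) = 2*I*√31 ≈ 11.136*I)
c(Y) = 5 (c(Y) = 3 + 2 = 5)
A(j) = j
L = 29717 (L = 10335 + 19382 = 29717)
s = 5 - 2*I*√31 ≈ 5.0 - 11.136*I
(A(f)*s)/L = -15*(5 - 2*I*√31)/29717 = (-75 + 30*I*√31)*(1/29717) = -75/29717 + 30*I*√31/29717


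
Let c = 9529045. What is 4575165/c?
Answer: 915033/1905809 ≈ 0.48013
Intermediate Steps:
4575165/c = 4575165/9529045 = 4575165*(1/9529045) = 915033/1905809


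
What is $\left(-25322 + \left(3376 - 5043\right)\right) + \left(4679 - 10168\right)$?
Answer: $-32478$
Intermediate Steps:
$\left(-25322 + \left(3376 - 5043\right)\right) + \left(4679 - 10168\right) = \left(-25322 - 1667\right) + \left(4679 - 10168\right) = -26989 - 5489 = -32478$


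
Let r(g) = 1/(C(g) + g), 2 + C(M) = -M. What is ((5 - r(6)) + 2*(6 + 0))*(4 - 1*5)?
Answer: -35/2 ≈ -17.500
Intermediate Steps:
C(M) = -2 - M
r(g) = -½ (r(g) = 1/((-2 - g) + g) = 1/(-2) = -½)
((5 - r(6)) + 2*(6 + 0))*(4 - 1*5) = ((5 - 1*(-½)) + 2*(6 + 0))*(4 - 1*5) = ((5 + ½) + 2*6)*(4 - 5) = (11/2 + 12)*(-1) = (35/2)*(-1) = -35/2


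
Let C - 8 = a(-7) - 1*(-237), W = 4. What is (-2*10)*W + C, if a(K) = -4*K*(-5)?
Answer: 25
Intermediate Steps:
a(K) = 20*K
C = 105 (C = 8 + (20*(-7) - 1*(-237)) = 8 + (-140 + 237) = 8 + 97 = 105)
(-2*10)*W + C = -2*10*4 + 105 = -20*4 + 105 = -80 + 105 = 25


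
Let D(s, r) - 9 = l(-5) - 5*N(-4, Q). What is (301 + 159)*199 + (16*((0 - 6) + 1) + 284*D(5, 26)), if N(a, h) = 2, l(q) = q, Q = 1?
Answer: 89756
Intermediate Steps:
D(s, r) = -6 (D(s, r) = 9 + (-5 - 5*2) = 9 + (-5 - 10) = 9 - 15 = -6)
(301 + 159)*199 + (16*((0 - 6) + 1) + 284*D(5, 26)) = (301 + 159)*199 + (16*((0 - 6) + 1) + 284*(-6)) = 460*199 + (16*(-6 + 1) - 1704) = 91540 + (16*(-5) - 1704) = 91540 + (-80 - 1704) = 91540 - 1784 = 89756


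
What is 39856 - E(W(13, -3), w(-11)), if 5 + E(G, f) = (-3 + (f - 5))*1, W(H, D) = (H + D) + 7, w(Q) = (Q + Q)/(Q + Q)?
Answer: 39868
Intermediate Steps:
w(Q) = 1 (w(Q) = (2*Q)/((2*Q)) = (2*Q)*(1/(2*Q)) = 1)
W(H, D) = 7 + D + H (W(H, D) = (D + H) + 7 = 7 + D + H)
E(G, f) = -13 + f (E(G, f) = -5 + (-3 + (f - 5))*1 = -5 + (-3 + (-5 + f))*1 = -5 + (-8 + f)*1 = -5 + (-8 + f) = -13 + f)
39856 - E(W(13, -3), w(-11)) = 39856 - (-13 + 1) = 39856 - 1*(-12) = 39856 + 12 = 39868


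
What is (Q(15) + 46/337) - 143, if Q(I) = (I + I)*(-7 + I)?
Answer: 32735/337 ≈ 97.136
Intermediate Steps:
Q(I) = 2*I*(-7 + I) (Q(I) = (2*I)*(-7 + I) = 2*I*(-7 + I))
(Q(15) + 46/337) - 143 = (2*15*(-7 + 15) + 46/337) - 143 = (2*15*8 + 46*(1/337)) - 143 = (240 + 46/337) - 143 = 80926/337 - 143 = 32735/337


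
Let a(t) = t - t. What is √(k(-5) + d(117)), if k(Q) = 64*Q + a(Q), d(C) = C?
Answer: I*√203 ≈ 14.248*I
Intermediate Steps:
a(t) = 0
k(Q) = 64*Q (k(Q) = 64*Q + 0 = 64*Q)
√(k(-5) + d(117)) = √(64*(-5) + 117) = √(-320 + 117) = √(-203) = I*√203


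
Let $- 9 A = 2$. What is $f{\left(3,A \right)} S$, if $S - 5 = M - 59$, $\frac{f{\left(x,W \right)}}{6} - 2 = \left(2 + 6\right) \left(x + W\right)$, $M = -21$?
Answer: $-10900$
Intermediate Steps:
$A = - \frac{2}{9}$ ($A = \left(- \frac{1}{9}\right) 2 = - \frac{2}{9} \approx -0.22222$)
$f{\left(x,W \right)} = 12 + 48 W + 48 x$ ($f{\left(x,W \right)} = 12 + 6 \left(2 + 6\right) \left(x + W\right) = 12 + 6 \cdot 8 \left(W + x\right) = 12 + 6 \left(8 W + 8 x\right) = 12 + \left(48 W + 48 x\right) = 12 + 48 W + 48 x$)
$S = -75$ ($S = 5 - 80 = -75$)
$f{\left(3,A \right)} S = \left(12 + 48 \left(- \frac{2}{9}\right) + 48 \cdot 3\right) \left(-75\right) = \left(12 - \frac{32}{3} + 144\right) \left(-75\right) = \frac{436}{3} \left(-75\right) = -10900$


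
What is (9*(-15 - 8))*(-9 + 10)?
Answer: -207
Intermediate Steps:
(9*(-15 - 8))*(-9 + 10) = (9*(-23))*1 = -207*1 = -207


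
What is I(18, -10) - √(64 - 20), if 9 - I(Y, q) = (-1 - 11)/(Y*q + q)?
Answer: 849/95 - 2*√11 ≈ 2.3036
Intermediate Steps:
I(Y, q) = 9 + 12/(q + Y*q) (I(Y, q) = 9 - (-1 - 11)/(Y*q + q) = 9 - (-12)/(q + Y*q) = 9 + 12/(q + Y*q))
I(18, -10) - √(64 - 20) = 3*(4 + 3*(-10) + 3*18*(-10))/(-10*(1 + 18)) - √(64 - 20) = 3*(-⅒)*(4 - 30 - 540)/19 - √44 = 3*(-⅒)*(1/19)*(-566) - 2*√11 = 849/95 - 2*√11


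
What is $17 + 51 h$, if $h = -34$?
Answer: $-1717$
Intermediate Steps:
$17 + 51 h = 17 + 51 \left(-34\right) = 17 - 1734 = -1717$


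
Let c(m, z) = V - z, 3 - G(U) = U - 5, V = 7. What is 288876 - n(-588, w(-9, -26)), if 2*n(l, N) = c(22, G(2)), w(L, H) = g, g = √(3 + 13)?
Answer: 577751/2 ≈ 2.8888e+5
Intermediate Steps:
g = 4 (g = √16 = 4)
G(U) = 8 - U (G(U) = 3 - (U - 5) = 3 - (-5 + U) = 3 + (5 - U) = 8 - U)
c(m, z) = 7 - z
w(L, H) = 4
n(l, N) = ½ (n(l, N) = (7 - (8 - 1*2))/2 = (7 - (8 - 2))/2 = (7 - 1*6)/2 = (7 - 6)/2 = (½)*1 = ½)
288876 - n(-588, w(-9, -26)) = 288876 - 1*½ = 288876 - ½ = 577751/2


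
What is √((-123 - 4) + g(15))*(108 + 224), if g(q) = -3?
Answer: 332*I*√130 ≈ 3785.4*I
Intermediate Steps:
√((-123 - 4) + g(15))*(108 + 224) = √((-123 - 4) - 3)*(108 + 224) = √(-127 - 3)*332 = √(-130)*332 = (I*√130)*332 = 332*I*√130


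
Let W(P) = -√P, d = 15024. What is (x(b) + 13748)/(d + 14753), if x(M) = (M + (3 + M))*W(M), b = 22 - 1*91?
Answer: 13748/29777 + 135*I*√69/29777 ≈ 0.4617 + 0.03766*I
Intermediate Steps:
b = -69 (b = 22 - 91 = -69)
x(M) = -√M*(3 + 2*M) (x(M) = (M + (3 + M))*(-√M) = (3 + 2*M)*(-√M) = -√M*(3 + 2*M))
(x(b) + 13748)/(d + 14753) = (√(-69)*(-3 - 2*(-69)) + 13748)/(15024 + 14753) = ((I*√69)*(-3 + 138) + 13748)/29777 = ((I*√69)*135 + 13748)*(1/29777) = (135*I*√69 + 13748)*(1/29777) = (13748 + 135*I*√69)*(1/29777) = 13748/29777 + 135*I*√69/29777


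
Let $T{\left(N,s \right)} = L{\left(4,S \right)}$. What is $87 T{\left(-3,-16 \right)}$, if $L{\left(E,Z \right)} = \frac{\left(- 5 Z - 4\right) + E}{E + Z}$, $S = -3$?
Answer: $1305$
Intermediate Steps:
$L{\left(E,Z \right)} = \frac{-4 + E - 5 Z}{E + Z}$ ($L{\left(E,Z \right)} = \frac{\left(-4 - 5 Z\right) + E}{E + Z} = \frac{-4 + E - 5 Z}{E + Z}$)
$T{\left(N,s \right)} = 15$ ($T{\left(N,s \right)} = \frac{-4 + 4 - -15}{4 - 3} = \frac{-4 + 4 + 15}{1} = 1 \cdot 15 = 15$)
$87 T{\left(-3,-16 \right)} = 87 \cdot 15 = 1305$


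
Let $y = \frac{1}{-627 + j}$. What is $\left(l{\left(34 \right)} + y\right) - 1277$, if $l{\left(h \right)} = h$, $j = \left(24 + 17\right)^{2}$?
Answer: $- \frac{1310121}{1054} \approx -1243.0$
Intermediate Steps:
$j = 1681$ ($j = 41^{2} = 1681$)
$y = \frac{1}{1054}$ ($y = \frac{1}{-627 + 1681} = \frac{1}{1054} \approx 0.00094877$)
$\left(l{\left(34 \right)} + y\right) - 1277 = \left(34 + \frac{1}{1054}\right) - 1277 = \frac{35837}{1054} - 1277 = - \frac{1310121}{1054}$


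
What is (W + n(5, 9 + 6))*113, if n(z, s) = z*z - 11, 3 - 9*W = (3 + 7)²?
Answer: 3277/9 ≈ 364.11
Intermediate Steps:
W = -97/9 (W = ⅓ - (3 + 7)²/9 = ⅓ - ⅑*10² = ⅓ - ⅑*100 = ⅓ - 100/9 = -97/9 ≈ -10.778)
n(z, s) = -11 + z² (n(z, s) = z² - 11 = -11 + z²)
(W + n(5, 9 + 6))*113 = (-97/9 + (-11 + 5²))*113 = (-97/9 + (-11 + 25))*113 = (-97/9 + 14)*113 = (29/9)*113 = 3277/9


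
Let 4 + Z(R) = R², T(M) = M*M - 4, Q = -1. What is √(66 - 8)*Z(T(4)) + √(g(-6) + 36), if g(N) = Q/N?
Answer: 140*√58 + √1302/6 ≈ 1072.2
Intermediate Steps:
g(N) = -1/N
T(M) = -4 + M² (T(M) = M² - 4 = -4 + M²)
Z(R) = -4 + R²
√(66 - 8)*Z(T(4)) + √(g(-6) + 36) = √(66 - 8)*(-4 + (-4 + 4²)²) + √(-1/(-6) + 36) = √58*(-4 + (-4 + 16)²) + √(-1*(-⅙) + 36) = √58*(-4 + 12²) + √(⅙ + 36) = √58*(-4 + 144) + √(217/6) = √58*140 + √1302/6 = 140*√58 + √1302/6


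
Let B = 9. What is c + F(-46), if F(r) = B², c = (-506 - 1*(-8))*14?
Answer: -6891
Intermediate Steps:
c = -6972 (c = (-506 + 8)*14 = -498*14 = -6972)
F(r) = 81 (F(r) = 9² = 81)
c + F(-46) = -6972 + 81 = -6891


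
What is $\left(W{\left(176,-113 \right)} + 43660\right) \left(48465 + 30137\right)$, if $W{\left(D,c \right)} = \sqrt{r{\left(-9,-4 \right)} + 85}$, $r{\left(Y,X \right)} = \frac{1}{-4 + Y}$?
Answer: $3431763320 + \frac{314408 \sqrt{897}}{13} \approx 3.4325 \cdot 10^{9}$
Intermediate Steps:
$W{\left(D,c \right)} = \frac{4 \sqrt{897}}{13}$ ($W{\left(D,c \right)} = \sqrt{\frac{1}{-4 - 9} + 85} = \sqrt{\frac{1}{-13} + 85} = \sqrt{- \frac{1}{13} + 85} = \sqrt{\frac{1104}{13}} = \frac{4 \sqrt{897}}{13}$)
$\left(W{\left(176,-113 \right)} + 43660\right) \left(48465 + 30137\right) = \left(\frac{4 \sqrt{897}}{13} + 43660\right) \left(48465 + 30137\right) = \left(43660 + \frac{4 \sqrt{897}}{13}\right) 78602 = 3431763320 + \frac{314408 \sqrt{897}}{13}$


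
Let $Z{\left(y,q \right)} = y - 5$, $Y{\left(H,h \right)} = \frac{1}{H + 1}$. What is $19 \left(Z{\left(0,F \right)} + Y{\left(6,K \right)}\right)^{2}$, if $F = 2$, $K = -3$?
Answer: $\frac{21964}{49} \approx 448.25$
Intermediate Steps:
$Y{\left(H,h \right)} = \frac{1}{1 + H}$
$Z{\left(y,q \right)} = -5 + y$ ($Z{\left(y,q \right)} = y - 5 = -5 + y$)
$19 \left(Z{\left(0,F \right)} + Y{\left(6,K \right)}\right)^{2} = 19 \left(\left(-5 + 0\right) + \frac{1}{1 + 6}\right)^{2} = 19 \left(-5 + \frac{1}{7}\right)^{2} = 19 \left(- \frac{34}{7}\right)^{2} = 19 \cdot \frac{1156}{49} = \frac{21964}{49}$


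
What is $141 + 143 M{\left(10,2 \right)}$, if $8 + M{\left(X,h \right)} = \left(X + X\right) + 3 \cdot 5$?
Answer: $4002$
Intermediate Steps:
$M{\left(X,h \right)} = 7 + 2 X$ ($M{\left(X,h \right)} = -8 + \left(\left(X + X\right) + 3 \cdot 5\right) = -8 + \left(2 X + 15\right) = -8 + \left(15 + 2 X\right) = 7 + 2 X$)
$141 + 143 M{\left(10,2 \right)} = 141 + 143 \left(7 + 2 \cdot 10\right) = 141 + 143 \left(7 + 20\right) = 141 + 143 \cdot 27 = 141 + 3861 = 4002$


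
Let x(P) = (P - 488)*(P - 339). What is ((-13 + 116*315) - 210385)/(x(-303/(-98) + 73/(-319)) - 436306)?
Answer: 169913621660552/267034555727869 ≈ 0.63630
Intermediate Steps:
x(P) = (-488 + P)*(-339 + P)
((-13 + 116*315) - 210385)/(x(-303/(-98) + 73/(-319)) - 436306) = ((-13 + 116*315) - 210385)/((165432 + (-303/(-98) + 73/(-319))**2 - 827*(-303/(-98) + 73/(-319))) - 436306) = ((-13 + 36540) - 210385)/((165432 + (-303*(-1/98) + 73*(-1/319))**2 - 827*(-303*(-1/98) + 73*(-1/319))) - 436306) = (36527 - 210385)/((165432 + (303/98 - 73/319)**2 - 827*(303/98 - 73/319)) - 436306) = -173858/((165432 + (89503/31262)**2 - 827*89503/31262) - 436306) = -173858/((165432 + 8010787009/977312644 - 74018981/31262) - 436306) = -173858/(159372814725195/977312644 - 436306) = -173858/(-267034555727869/977312644) = -173858*(-977312644/267034555727869) = 169913621660552/267034555727869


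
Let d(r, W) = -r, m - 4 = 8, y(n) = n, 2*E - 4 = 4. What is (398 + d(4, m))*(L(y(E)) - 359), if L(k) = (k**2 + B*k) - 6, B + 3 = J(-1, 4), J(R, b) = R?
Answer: -143810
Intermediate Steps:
E = 4 (E = 2 + (1/2)*4 = 2 + 2 = 4)
m = 12 (m = 4 + 8 = 12)
B = -4 (B = -3 - 1 = -4)
L(k) = -6 + k**2 - 4*k (L(k) = (k**2 - 4*k) - 6 = -6 + k**2 - 4*k)
(398 + d(4, m))*(L(y(E)) - 359) = (398 - 1*4)*((-6 + 4**2 - 4*4) - 359) = (398 - 4)*((-6 + 16 - 16) - 359) = 394*(-6 - 359) = 394*(-365) = -143810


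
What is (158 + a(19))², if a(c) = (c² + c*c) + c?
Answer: 808201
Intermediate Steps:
a(c) = c + 2*c² (a(c) = (c² + c²) + c = 2*c² + c = c + 2*c²)
(158 + a(19))² = (158 + 19*(1 + 2*19))² = (158 + 19*(1 + 38))² = (158 + 19*39)² = (158 + 741)² = 899² = 808201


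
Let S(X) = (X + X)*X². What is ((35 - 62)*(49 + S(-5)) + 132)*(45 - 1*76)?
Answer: -172329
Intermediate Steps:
S(X) = 2*X³ (S(X) = (2*X)*X² = 2*X³)
((35 - 62)*(49 + S(-5)) + 132)*(45 - 1*76) = ((35 - 62)*(49 + 2*(-5)³) + 132)*(45 - 1*76) = (-27*(49 + 2*(-125)) + 132)*(45 - 76) = (-27*(49 - 250) + 132)*(-31) = (-27*(-201) + 132)*(-31) = (5427 + 132)*(-31) = 5559*(-31) = -172329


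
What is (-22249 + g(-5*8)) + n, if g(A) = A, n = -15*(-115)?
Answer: -20564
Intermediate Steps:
n = 1725
(-22249 + g(-5*8)) + n = (-22249 - 5*8) + 1725 = (-22249 - 40) + 1725 = -22289 + 1725 = -20564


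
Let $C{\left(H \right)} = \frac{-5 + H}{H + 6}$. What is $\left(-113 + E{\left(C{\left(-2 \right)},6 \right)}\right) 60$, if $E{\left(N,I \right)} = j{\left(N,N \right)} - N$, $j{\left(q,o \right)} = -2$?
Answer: $-6795$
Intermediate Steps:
$C{\left(H \right)} = \frac{-5 + H}{6 + H}$
$E{\left(N,I \right)} = -2 - N$
$\left(-113 + E{\left(C{\left(-2 \right)},6 \right)}\right) 60 = \left(-113 - \left(2 + \frac{-5 - 2}{6 - 2}\right)\right) 60 = \left(-113 - \left(2 + \frac{1}{4} \left(-7\right)\right)\right) 60 = \left(-113 - \frac{1}{4}\right) 60 = \left(- \frac{453}{4}\right) 60 = -6795$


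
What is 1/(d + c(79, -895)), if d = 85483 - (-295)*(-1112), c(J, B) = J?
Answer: -1/242478 ≈ -4.1241e-6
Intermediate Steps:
d = -242557 (d = 85483 - 1*328040 = 85483 - 328040 = -242557)
1/(d + c(79, -895)) = 1/(-242557 + 79) = 1/(-242478) = -1/242478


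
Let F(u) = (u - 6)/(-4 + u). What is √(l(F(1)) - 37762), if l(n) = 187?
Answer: 15*I*√167 ≈ 193.84*I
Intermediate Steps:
F(u) = (-6 + u)/(-4 + u)
√(l(F(1)) - 37762) = √(187 - 37762) = √(-37575) = 15*I*√167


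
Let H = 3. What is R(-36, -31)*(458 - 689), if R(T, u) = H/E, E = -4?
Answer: 693/4 ≈ 173.25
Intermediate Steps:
R(T, u) = -3/4 (R(T, u) = 3/(-4) = 3*(-1/4) = -3/4)
R(-36, -31)*(458 - 689) = -3*(458 - 689)/4 = -3/4*(-231) = 693/4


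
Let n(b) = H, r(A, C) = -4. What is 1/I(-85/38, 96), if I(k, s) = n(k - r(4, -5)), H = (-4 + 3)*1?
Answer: -1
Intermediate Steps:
H = -1 (H = -1*1 = -1)
n(b) = -1
I(k, s) = -1
1/I(-85/38, 96) = 1/(-1) = -1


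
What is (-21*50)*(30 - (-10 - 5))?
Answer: -47250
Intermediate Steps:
(-21*50)*(30 - (-10 - 5)) = -1050*(30 - 1*(-15)) = -1050*(30 + 15) = -1050*45 = -47250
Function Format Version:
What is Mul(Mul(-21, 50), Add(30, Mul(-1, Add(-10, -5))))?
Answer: -47250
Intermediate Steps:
Mul(Mul(-21, 50), Add(30, Mul(-1, Add(-10, -5)))) = Mul(-1050, Add(30, Mul(-1, -15))) = Mul(-1050, Add(30, 15)) = Mul(-1050, 45) = -47250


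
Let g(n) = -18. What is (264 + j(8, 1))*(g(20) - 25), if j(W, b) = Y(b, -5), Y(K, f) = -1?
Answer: -11309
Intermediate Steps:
j(W, b) = -1
(264 + j(8, 1))*(g(20) - 25) = (264 - 1)*(-18 - 25) = 263*(-43) = -11309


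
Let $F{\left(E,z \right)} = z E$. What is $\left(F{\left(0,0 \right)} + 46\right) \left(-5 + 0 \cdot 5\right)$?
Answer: $-230$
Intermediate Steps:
$F{\left(E,z \right)} = E z$
$\left(F{\left(0,0 \right)} + 46\right) \left(-5 + 0 \cdot 5\right) = \left(0 \cdot 0 + 46\right) \left(-5 + 0 \cdot 5\right) = \left(0 + 46\right) \left(-5 + 0\right) = 46 \left(-5\right) = -230$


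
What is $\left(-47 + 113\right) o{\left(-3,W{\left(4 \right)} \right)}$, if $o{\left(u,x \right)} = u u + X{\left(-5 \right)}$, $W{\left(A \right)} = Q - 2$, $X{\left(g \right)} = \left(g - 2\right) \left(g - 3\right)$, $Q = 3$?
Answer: $4290$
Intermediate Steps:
$X{\left(g \right)} = \left(-3 + g\right) \left(-2 + g\right)$ ($X{\left(g \right)} = \left(-2 + g\right) \left(-3 + g\right) = \left(-3 + g\right) \left(-2 + g\right)$)
$W{\left(A \right)} = 1$ ($W{\left(A \right)} = 3 - 2 = 1$)
$o{\left(u,x \right)} = 56 + u^{2}$ ($o{\left(u,x \right)} = u u + \left(6 + \left(-5\right)^{2} - -25\right) = u^{2} + \left(6 + 25 + 25\right) = u^{2} + 56 = 56 + u^{2}$)
$\left(-47 + 113\right) o{\left(-3,W{\left(4 \right)} \right)} = \left(-47 + 113\right) \left(56 + \left(-3\right)^{2}\right) = 66 \left(56 + 9\right) = 66 \cdot 65 = 4290$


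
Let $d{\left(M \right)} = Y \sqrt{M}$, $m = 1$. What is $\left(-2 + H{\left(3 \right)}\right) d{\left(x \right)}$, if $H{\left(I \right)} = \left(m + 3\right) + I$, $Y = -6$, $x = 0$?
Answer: $0$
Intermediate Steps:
$d{\left(M \right)} = - 6 \sqrt{M}$
$H{\left(I \right)} = 4 + I$ ($H{\left(I \right)} = \left(1 + 3\right) + I = 4 + I$)
$\left(-2 + H{\left(3 \right)}\right) d{\left(x \right)} = \left(-2 + \left(4 + 3\right)\right) \left(- 6 \sqrt{0}\right) = \left(-2 + 7\right) \left(\left(-6\right) 0\right) = 5 \cdot 0 = 0$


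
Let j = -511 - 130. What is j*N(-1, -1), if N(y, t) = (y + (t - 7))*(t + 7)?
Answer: 34614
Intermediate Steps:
j = -641
N(y, t) = (7 + t)*(-7 + t + y) (N(y, t) = (y + (-7 + t))*(7 + t) = (-7 + t + y)*(7 + t) = (7 + t)*(-7 + t + y))
j*N(-1, -1) = -641*(-49 + (-1)**2 + 7*(-1) - 1*(-1)) = -641*(-49 + 1 - 7 + 1) = -641*(-54) = 34614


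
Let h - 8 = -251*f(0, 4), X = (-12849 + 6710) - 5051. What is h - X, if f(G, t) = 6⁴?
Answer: -314098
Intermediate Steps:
f(G, t) = 1296
X = -11190 (X = -6139 - 5051 = -11190)
h = -325288 (h = 8 - 251*1296 = 8 - 325296 = -325288)
h - X = -325288 - 1*(-11190) = -325288 + 11190 = -314098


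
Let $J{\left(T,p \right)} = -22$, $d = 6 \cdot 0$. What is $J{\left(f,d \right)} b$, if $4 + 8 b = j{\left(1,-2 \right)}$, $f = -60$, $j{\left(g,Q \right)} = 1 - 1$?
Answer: $11$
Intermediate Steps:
$j{\left(g,Q \right)} = 0$ ($j{\left(g,Q \right)} = 1 - 1 = 0$)
$b = - \frac{1}{2}$ ($b = - \frac{1}{2} + \frac{1}{8} \cdot 0 = - \frac{1}{2} + 0 = - \frac{1}{2} \approx -0.5$)
$d = 0$
$J{\left(f,d \right)} b = \left(-22\right) \left(- \frac{1}{2}\right) = 11$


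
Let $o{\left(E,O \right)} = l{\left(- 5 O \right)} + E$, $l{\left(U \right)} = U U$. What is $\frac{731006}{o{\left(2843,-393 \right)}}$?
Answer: $\frac{19237}{101686} \approx 0.18918$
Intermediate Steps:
$l{\left(U \right)} = U^{2}$
$o{\left(E,O \right)} = E + 25 O^{2}$ ($o{\left(E,O \right)} = \left(- 5 O\right)^{2} + E = 25 O^{2} + E = E + 25 O^{2}$)
$\frac{731006}{o{\left(2843,-393 \right)}} = \frac{731006}{2843 + 25 \left(-393\right)^{2}} = \frac{731006}{2843 + 25 \cdot 154449} = \frac{731006}{2843 + 3861225} = \frac{731006}{3864068} = 731006 \cdot \frac{1}{3864068} = \frac{19237}{101686}$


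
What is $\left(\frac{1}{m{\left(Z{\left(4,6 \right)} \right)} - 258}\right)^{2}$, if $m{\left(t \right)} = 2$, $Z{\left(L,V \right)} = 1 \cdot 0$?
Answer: $\frac{1}{65536} \approx 1.5259 \cdot 10^{-5}$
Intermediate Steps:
$Z{\left(L,V \right)} = 0$
$\left(\frac{1}{m{\left(Z{\left(4,6 \right)} \right)} - 258}\right)^{2} = \left(\frac{1}{2 - 258}\right)^{2} = \left(\frac{1}{-256}\right)^{2} = \left(- \frac{1}{256}\right)^{2} = \frac{1}{65536}$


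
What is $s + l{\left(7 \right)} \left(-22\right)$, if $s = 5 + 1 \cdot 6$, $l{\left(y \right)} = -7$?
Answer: $165$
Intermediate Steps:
$s = 11$ ($s = 5 + 6 = 11$)
$s + l{\left(7 \right)} \left(-22\right) = 11 - -154 = 11 + 154 = 165$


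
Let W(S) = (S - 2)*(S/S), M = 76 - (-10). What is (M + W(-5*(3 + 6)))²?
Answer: 1521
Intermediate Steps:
M = 86 (M = 76 - 1*(-10) = 76 + 10 = 86)
W(S) = -2 + S (W(S) = (-2 + S)*1 = -2 + S)
(M + W(-5*(3 + 6)))² = (86 + (-2 - 5*(3 + 6)))² = (86 + (-2 - 5*9))² = (86 + (-2 - 45))² = (86 - 47)² = 39² = 1521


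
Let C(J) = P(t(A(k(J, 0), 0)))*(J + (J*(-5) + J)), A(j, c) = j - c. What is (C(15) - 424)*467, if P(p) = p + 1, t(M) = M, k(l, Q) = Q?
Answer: -219023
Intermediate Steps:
P(p) = 1 + p
C(J) = -3*J (C(J) = (1 + (0 - 1*0))*(J + (J*(-5) + J)) = (1 + (0 + 0))*(J + (-5*J + J)) = (1 + 0)*(J - 4*J) = 1*(-3*J) = -3*J)
(C(15) - 424)*467 = (-3*15 - 424)*467 = (-45 - 424)*467 = -469*467 = -219023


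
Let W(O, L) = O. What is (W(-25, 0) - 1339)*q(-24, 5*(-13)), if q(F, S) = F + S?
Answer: 121396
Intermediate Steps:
(W(-25, 0) - 1339)*q(-24, 5*(-13)) = (-25 - 1339)*(-24 + 5*(-13)) = -1364*(-24 - 65) = -1364*(-89) = 121396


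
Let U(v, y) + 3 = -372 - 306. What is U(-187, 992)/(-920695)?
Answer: 681/920695 ≈ 0.00073966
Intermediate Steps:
U(v, y) = -681 (U(v, y) = -3 + (-372 - 306) = -3 - 678 = -681)
U(-187, 992)/(-920695) = -681/(-920695) = -681*(-1/920695) = 681/920695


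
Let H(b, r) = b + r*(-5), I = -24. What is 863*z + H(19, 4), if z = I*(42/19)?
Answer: -869923/19 ≈ -45785.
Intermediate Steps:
H(b, r) = b - 5*r
z = -1008/19 ≈ -53.053
863*z + H(19, 4) = 863*(-1008/19) + (19 - 5*4) = -869904/19 + (19 - 20) = -869904/19 - 1 = -869923/19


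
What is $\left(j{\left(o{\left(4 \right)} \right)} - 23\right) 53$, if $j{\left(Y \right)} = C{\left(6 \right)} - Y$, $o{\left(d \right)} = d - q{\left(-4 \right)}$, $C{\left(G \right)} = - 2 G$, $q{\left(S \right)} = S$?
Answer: $-2279$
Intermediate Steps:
$o{\left(d \right)} = 4 + d$ ($o{\left(d \right)} = d - -4 = d + 4 = 4 + d$)
$j{\left(Y \right)} = -12 - Y$ ($j{\left(Y \right)} = \left(-2\right) 6 - Y = -12 - Y$)
$\left(j{\left(o{\left(4 \right)} \right)} - 23\right) 53 = \left(\left(-12 - \left(4 + 4\right)\right) - 23\right) 53 = \left(\left(-12 - 8\right) - 23\right) 53 = \left(-20 - 23\right) 53 = \left(-43\right) 53 = -2279$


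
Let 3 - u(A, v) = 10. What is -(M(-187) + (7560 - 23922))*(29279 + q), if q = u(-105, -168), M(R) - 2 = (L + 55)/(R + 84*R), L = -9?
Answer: 7611956624912/15895 ≈ 4.7889e+8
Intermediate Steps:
M(R) = 2 + 46/(85*R) (M(R) = 2 + (-9 + 55)/(R + 84*R) = 2 + 46/((85*R)) = 2 + 46*(1/(85*R)) = 2 + 46/(85*R))
u(A, v) = -7 (u(A, v) = 3 - 1*10 = 3 - 10 = -7)
q = -7
-(M(-187) + (7560 - 23922))*(29279 + q) = -((2 + (46/85)/(-187)) + (7560 - 23922))*(29279 - 7) = -((2 + (46/85)*(-1/187)) - 16362)*29272 = -((2 - 46/15895) - 16362)*29272 = -(31744/15895 - 16362)*29272 = -(-260042246)*29272/15895 = -1*(-7611956624912/15895) = 7611956624912/15895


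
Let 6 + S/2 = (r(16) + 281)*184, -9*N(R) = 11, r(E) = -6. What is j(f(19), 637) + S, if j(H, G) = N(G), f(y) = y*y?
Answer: 910681/9 ≈ 1.0119e+5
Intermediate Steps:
N(R) = -11/9 (N(R) = -1/9*11 = -11/9)
f(y) = y**2
j(H, G) = -11/9
S = 101188 (S = -12 + 2*((-6 + 281)*184) = -12 + 2*(275*184) = -12 + 2*50600 = -12 + 101200 = 101188)
j(f(19), 637) + S = -11/9 + 101188 = 910681/9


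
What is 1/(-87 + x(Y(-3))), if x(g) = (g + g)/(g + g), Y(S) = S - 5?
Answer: -1/86 ≈ -0.011628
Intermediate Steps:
Y(S) = -5 + S
x(g) = 1 (x(g) = (2*g)/((2*g)) = (2*g)*(1/(2*g)) = 1)
1/(-87 + x(Y(-3))) = 1/(-87 + 1) = 1/(-86) = -1/86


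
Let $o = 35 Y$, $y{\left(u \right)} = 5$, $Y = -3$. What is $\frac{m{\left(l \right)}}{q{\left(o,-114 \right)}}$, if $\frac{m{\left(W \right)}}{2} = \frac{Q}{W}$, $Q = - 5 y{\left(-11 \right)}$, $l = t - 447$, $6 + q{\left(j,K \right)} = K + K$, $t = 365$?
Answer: $- \frac{25}{9594} \approx -0.0026058$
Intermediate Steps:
$o = -105$ ($o = 35 \left(-3\right) = -105$)
$q{\left(j,K \right)} = -6 + 2 K$ ($q{\left(j,K \right)} = -6 + \left(K + K\right) = -6 + 2 K$)
$l = -82$ ($l = 365 - 447 = -82$)
$Q = -25$ ($Q = \left(-5\right) 5 = -25$)
$m{\left(W \right)} = - \frac{50}{W}$ ($m{\left(W \right)} = 2 \left(- \frac{25}{W}\right) = - \frac{50}{W}$)
$\frac{m{\left(l \right)}}{q{\left(o,-114 \right)}} = \frac{\left(-50\right) \frac{1}{-82}}{-6 + 2 \left(-114\right)} = \frac{\left(-50\right) \left(- \frac{1}{82}\right)}{-6 - 228} = \frac{25}{41 \left(-234\right)} = \frac{25}{41} \left(- \frac{1}{234}\right) = - \frac{25}{9594}$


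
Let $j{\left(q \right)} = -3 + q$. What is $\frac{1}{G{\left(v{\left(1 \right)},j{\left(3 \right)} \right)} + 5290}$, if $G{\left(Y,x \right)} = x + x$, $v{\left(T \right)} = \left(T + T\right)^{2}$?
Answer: $\frac{1}{5290} \approx 0.00018904$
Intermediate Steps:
$v{\left(T \right)} = 4 T^{2}$ ($v{\left(T \right)} = \left(2 T\right)^{2} = 4 T^{2}$)
$G{\left(Y,x \right)} = 2 x$
$\frac{1}{G{\left(v{\left(1 \right)},j{\left(3 \right)} \right)} + 5290} = \frac{1}{2 \left(-3 + 3\right) + 5290} = \frac{1}{2 \cdot 0 + 5290} = \frac{1}{0 + 5290} = \frac{1}{5290}$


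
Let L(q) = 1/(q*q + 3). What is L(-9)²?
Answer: 1/7056 ≈ 0.00014172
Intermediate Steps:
L(q) = 1/(3 + q²) (L(q) = 1/(q² + 3) = 1/(3 + q²))
L(-9)² = (1/(3 + (-9)²))² = (1/(3 + 81))² = (1/84)² = 1/7056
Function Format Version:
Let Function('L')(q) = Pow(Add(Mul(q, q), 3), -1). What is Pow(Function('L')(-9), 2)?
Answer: Rational(1, 7056) ≈ 0.00014172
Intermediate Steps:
Function('L')(q) = Pow(Add(3, Pow(q, 2)), -1) (Function('L')(q) = Pow(Add(Pow(q, 2), 3), -1) = Pow(Add(3, Pow(q, 2)), -1))
Pow(Function('L')(-9), 2) = Pow(Pow(Add(3, Pow(-9, 2)), -1), 2) = Pow(Pow(Add(3, 81), -1), 2) = Pow(Pow(84, -1), 2) = Pow(Rational(1, 84), 2) = Rational(1, 7056)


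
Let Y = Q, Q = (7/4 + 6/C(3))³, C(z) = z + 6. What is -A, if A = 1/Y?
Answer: -1728/24389 ≈ -0.070852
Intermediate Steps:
C(z) = 6 + z
Q = 24389/1728 (Q = (7/4 + 6/(6 + 3))³ = (7*(¼) + 6/9)³ = (7/4 + 6*(⅑))³ = (7/4 + ⅔)³ = (29/12)³ = 24389/1728 ≈ 14.114)
Y = 24389/1728 ≈ 14.114
A = 1728/24389 (A = 1/(24389/1728) = 1728/24389 ≈ 0.070852)
-A = -1*1728/24389 = -1728/24389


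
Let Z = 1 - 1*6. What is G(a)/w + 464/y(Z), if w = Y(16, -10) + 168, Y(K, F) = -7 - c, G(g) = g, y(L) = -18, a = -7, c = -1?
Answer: -4183/162 ≈ -25.821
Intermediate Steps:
Z = -5 (Z = 1 - 6 = -5)
Y(K, F) = -6 (Y(K, F) = -7 - 1*(-1) = -7 + 1 = -6)
w = 162 (w = -6 + 168 = 162)
G(a)/w + 464/y(Z) = -7/162 + 464/(-18) = -7*1/162 + 464*(-1/18) = -7/162 - 232/9 = -4183/162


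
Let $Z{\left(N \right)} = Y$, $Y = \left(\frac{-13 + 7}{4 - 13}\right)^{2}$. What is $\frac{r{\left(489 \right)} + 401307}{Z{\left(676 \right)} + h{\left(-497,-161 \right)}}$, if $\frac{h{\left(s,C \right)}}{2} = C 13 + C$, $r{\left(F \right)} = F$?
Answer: $- \frac{904041}{10142} \approx -89.138$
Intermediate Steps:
$Y = \frac{4}{9}$ ($Y = \left(- \frac{6}{-9}\right)^{2} = \left(\left(-6\right) \left(- \frac{1}{9}\right)\right)^{2} = \left(\frac{2}{3}\right)^{2} = \frac{4}{9} \approx 0.44444$)
$Z{\left(N \right)} = \frac{4}{9}$
$h{\left(s,C \right)} = 28 C$ ($h{\left(s,C \right)} = 2 \left(C 13 + C\right) = 2 \left(13 C + C\right) = 2 \cdot 14 C = 28 C$)
$\frac{r{\left(489 \right)} + 401307}{Z{\left(676 \right)} + h{\left(-497,-161 \right)}} = \frac{489 + 401307}{\frac{4}{9} + 28 \left(-161\right)} = \frac{401796}{\frac{4}{9} - 4508} = \frac{401796}{- \frac{40568}{9}} = 401796 \left(- \frac{9}{40568}\right) = - \frac{904041}{10142}$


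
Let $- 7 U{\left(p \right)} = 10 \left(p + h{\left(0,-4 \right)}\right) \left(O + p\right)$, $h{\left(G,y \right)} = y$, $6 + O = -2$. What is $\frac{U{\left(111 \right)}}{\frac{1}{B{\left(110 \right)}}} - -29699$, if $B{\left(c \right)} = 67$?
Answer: $- \frac{7176177}{7} \approx -1.0252 \cdot 10^{6}$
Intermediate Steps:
$O = -8$ ($O = -6 - 2 = -8$)
$U{\left(p \right)} = - \frac{10 \left(-8 + p\right) \left(-4 + p\right)}{7}$ ($U{\left(p \right)} = - \frac{10 \left(p - 4\right) \left(-8 + p\right)}{7} = - \frac{10 \left(-4 + p\right) \left(-8 + p\right)}{7} = - \frac{10 \left(-8 + p\right) \left(-4 + p\right)}{7}$)
$\frac{U{\left(111 \right)}}{\frac{1}{B{\left(110 \right)}}} - -29699 = \frac{- \frac{320}{7} - \frac{10 \cdot 111^{2}}{7} + \frac{120}{7} \cdot 111}{\frac{1}{67}} - -29699 = \left(- \frac{320}{7} - \frac{123210}{7} + \frac{13320}{7}\right) \frac{1}{\frac{1}{67}} + 29699 = \left(- \frac{320}{7} - \frac{123210}{7} + \frac{13320}{7}\right) 67 + 29699 = \left(- \frac{110210}{7}\right) 67 + 29699 = - \frac{7384070}{7} + 29699 = - \frac{7176177}{7}$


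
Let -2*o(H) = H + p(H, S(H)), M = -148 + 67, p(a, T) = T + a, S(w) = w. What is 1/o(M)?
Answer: 2/243 ≈ 0.0082304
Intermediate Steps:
M = -81
o(H) = -3*H/2 (o(H) = -(H + (H + H))/2 = -(H + 2*H)/2 = -3*H/2)
1/o(M) = 1/(-3/2*(-81)) = 1/(243/2) = 2/243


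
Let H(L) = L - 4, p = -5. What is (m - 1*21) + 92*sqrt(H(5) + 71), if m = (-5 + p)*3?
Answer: -51 + 552*sqrt(2) ≈ 729.65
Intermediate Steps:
H(L) = -4 + L
m = -30 (m = (-5 - 5)*3 = -10*3 = -30)
(m - 1*21) + 92*sqrt(H(5) + 71) = (-30 - 1*21) + 92*sqrt((-4 + 5) + 71) = (-30 - 21) + 92*sqrt(1 + 71) = -51 + 92*sqrt(72) = -51 + 92*(6*sqrt(2)) = -51 + 552*sqrt(2)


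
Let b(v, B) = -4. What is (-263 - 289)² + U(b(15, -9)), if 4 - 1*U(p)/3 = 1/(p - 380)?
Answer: 39003649/128 ≈ 3.0472e+5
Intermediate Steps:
U(p) = 12 - 3/(-380 + p) (U(p) = 12 - 3/(p - 380) = 12 - 3/(-380 + p))
(-263 - 289)² + U(b(15, -9)) = (-263 - 289)² + 3*(-1521 + 4*(-4))/(-380 - 4) = (-552)² + 3*(-1521 - 16)/(-384) = 304704 + 3*(-1/384)*(-1537) = 304704 + 1537/128 = 39003649/128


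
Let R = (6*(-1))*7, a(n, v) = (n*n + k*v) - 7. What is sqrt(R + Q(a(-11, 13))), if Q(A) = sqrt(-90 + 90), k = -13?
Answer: I*sqrt(42) ≈ 6.4807*I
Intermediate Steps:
a(n, v) = -7 + n**2 - 13*v (a(n, v) = (n*n - 13*v) - 7 = (n**2 - 13*v) - 7 = -7 + n**2 - 13*v)
R = -42 (R = -6*7 = -42)
Q(A) = 0 (Q(A) = sqrt(0) = 0)
sqrt(R + Q(a(-11, 13))) = sqrt(-42 + 0) = sqrt(-42) = I*sqrt(42)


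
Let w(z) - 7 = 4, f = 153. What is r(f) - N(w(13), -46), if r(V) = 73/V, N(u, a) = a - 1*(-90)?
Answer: -6659/153 ≈ -43.523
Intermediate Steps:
w(z) = 11 (w(z) = 7 + 4 = 11)
N(u, a) = 90 + a (N(u, a) = a + 90 = 90 + a)
r(f) - N(w(13), -46) = 73/153 - (90 - 46) = 73*(1/153) - 1*44 = 73/153 - 44 = -6659/153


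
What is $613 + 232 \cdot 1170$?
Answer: $272053$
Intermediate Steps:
$613 + 232 \cdot 1170 = 613 + 271440 = 272053$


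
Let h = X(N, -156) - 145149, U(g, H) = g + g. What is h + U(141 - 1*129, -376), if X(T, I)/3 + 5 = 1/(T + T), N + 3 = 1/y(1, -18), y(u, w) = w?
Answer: -7982727/55 ≈ -1.4514e+5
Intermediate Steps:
N = -55/18 (N = -3 + 1/(-18) = -3 - 1/18 = -55/18 ≈ -3.0556)
X(T, I) = -15 + 3/(2*T) (X(T, I) = -15 + 3/(T + T) = -15 + 3/((2*T)) = -15 + 3*(1/(2*T)) = -15 + 3/(2*T))
U(g, H) = 2*g
h = -7984047/55 (h = (-15 + 3/(2*(-55/18))) - 145149 = (-15 + (3/2)*(-18/55)) - 145149 = (-15 - 27/55) - 145149 = -852/55 - 145149 = -7984047/55 ≈ -1.4516e+5)
h + U(141 - 1*129, -376) = -7984047/55 + 2*(141 - 1*129) = -7984047/55 + 2*(141 - 129) = -7984047/55 + 2*12 = -7984047/55 + 24 = -7982727/55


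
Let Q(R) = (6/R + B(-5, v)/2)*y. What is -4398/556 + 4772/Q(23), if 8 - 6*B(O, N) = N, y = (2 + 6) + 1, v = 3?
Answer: 120815033/155958 ≈ 774.66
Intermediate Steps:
y = 9 (y = 8 + 1 = 9)
B(O, N) = 4/3 - N/6
Q(R) = 15/4 + 54/R (Q(R) = (6/R + (4/3 - ⅙*3)/2)*9 = (6/R + (4/3 - ½)*(½))*9 = (6/R + (⅚)*(½))*9 = (6/R + 5/12)*9 = (5/12 + 6/R)*9 = 15/4 + 54/R)
-4398/556 + 4772/Q(23) = -4398/556 + 4772/(15/4 + 54/23) = -4398*1/556 + 4772/(15/4 + 54*(1/23)) = -2199/278 + 4772/(15/4 + 54/23) = -2199/278 + 4772/(561/92) = -2199/278 + 4772*(92/561) = -2199/278 + 439024/561 = 120815033/155958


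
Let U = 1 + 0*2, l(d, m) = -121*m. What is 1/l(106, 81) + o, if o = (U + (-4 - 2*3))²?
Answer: 793880/9801 ≈ 81.000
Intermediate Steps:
U = 1 (U = 1 + 0 = 1)
o = 81 (o = (1 + (-4 - 2*3))² = (1 + (-4 - 6))² = (1 - 10)² = (-9)² = 81)
1/l(106, 81) + o = 1/(-121*81) + 81 = 1/(-9801) + 81 = -1/9801 + 81 = 793880/9801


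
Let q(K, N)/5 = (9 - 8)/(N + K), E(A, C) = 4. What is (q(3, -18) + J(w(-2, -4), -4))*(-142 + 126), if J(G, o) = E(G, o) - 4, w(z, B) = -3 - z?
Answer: 16/3 ≈ 5.3333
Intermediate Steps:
J(G, o) = 0 (J(G, o) = 4 - 4 = 0)
q(K, N) = 5/(K + N) (q(K, N) = 5*((9 - 8)/(N + K)) = 5*(1/(K + N)) = 5/(K + N))
(q(3, -18) + J(w(-2, -4), -4))*(-142 + 126) = (5/(3 - 18) + 0)*(-142 + 126) = (5/(-15) + 0)*(-16) = (5*(-1/15) + 0)*(-16) = (-⅓ + 0)*(-16) = -⅓*(-16) = 16/3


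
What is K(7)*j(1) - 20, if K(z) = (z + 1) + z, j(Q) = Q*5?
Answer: 55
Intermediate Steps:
j(Q) = 5*Q
K(z) = 1 + 2*z (K(z) = (1 + z) + z = 1 + 2*z)
K(7)*j(1) - 20 = (1 + 2*7)*(5*1) - 20 = (1 + 14)*5 - 20 = 15*5 - 20 = 75 - 20 = 55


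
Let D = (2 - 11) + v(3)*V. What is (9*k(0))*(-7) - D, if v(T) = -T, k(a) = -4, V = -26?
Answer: 183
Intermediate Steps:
D = 69 (D = (2 - 11) - 1*3*(-26) = -9 - 3*(-26) = -9 + 78 = 69)
(9*k(0))*(-7) - D = (9*(-4))*(-7) - 1*69 = -36*(-7) - 69 = 252 - 69 = 183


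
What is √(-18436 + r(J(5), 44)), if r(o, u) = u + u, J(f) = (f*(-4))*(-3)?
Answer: 2*I*√4587 ≈ 135.45*I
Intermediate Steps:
J(f) = 12*f (J(f) = -4*f*(-3) = 12*f)
r(o, u) = 2*u
√(-18436 + r(J(5), 44)) = √(-18436 + 2*44) = √(-18436 + 88) = √(-18348) = 2*I*√4587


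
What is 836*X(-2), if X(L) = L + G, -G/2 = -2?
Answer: 1672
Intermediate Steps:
G = 4 (G = -2*(-2) = 4)
X(L) = 4 + L (X(L) = L + 4 = 4 + L)
836*X(-2) = 836*(4 - 2) = 836*2 = 1672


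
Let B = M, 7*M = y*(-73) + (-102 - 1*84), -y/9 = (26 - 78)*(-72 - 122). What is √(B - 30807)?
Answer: √44883867/7 ≈ 957.08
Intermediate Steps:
y = -90792 (y = -9*(26 - 78)*(-72 - 122) = -(-468)*(-194) = -9*10088 = -90792)
M = 6627630/7 (M = (-90792*(-73) + (-102 - 1*84))/7 = (6627816 + (-102 - 84))/7 = (6627816 - 186)/7 = (⅐)*6627630 = 6627630/7 ≈ 9.4680e+5)
B = 6627630/7 ≈ 9.4680e+5
√(B - 30807) = √(6627630/7 - 30807) = √(6411981/7) = √44883867/7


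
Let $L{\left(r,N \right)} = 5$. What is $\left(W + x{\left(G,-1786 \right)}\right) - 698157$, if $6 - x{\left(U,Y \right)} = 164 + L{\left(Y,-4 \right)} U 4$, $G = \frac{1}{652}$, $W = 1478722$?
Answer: $\frac{127206336}{163} \approx 7.8041 \cdot 10^{5}$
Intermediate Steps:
$G = \frac{1}{652} \approx 0.0015337$
$x{\left(U,Y \right)} = -158 - 20 U$ ($x{\left(U,Y \right)} = 6 - \left(164 + 5 U 4\right) = 6 - \left(164 + 20 U\right) = -158 - 20 U$)
$\left(W + x{\left(G,-1786 \right)}\right) - 698157 = \left(1478722 - \frac{25759}{163}\right) - 698157 = \frac{241005927}{163} - 698157 = \frac{127206336}{163}$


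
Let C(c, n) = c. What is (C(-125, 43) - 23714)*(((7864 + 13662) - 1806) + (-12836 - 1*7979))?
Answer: 26103705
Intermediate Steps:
(C(-125, 43) - 23714)*(((7864 + 13662) - 1806) + (-12836 - 1*7979)) = (-125 - 23714)*(((7864 + 13662) - 1806) + (-12836 - 1*7979)) = -23839*((21526 - 1806) + (-12836 - 7979)) = -23839*(19720 - 20815) = -23839*(-1095) = 26103705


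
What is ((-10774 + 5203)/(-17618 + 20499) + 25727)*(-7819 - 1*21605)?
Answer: -2180727864384/2881 ≈ -7.5693e+8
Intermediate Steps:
((-10774 + 5203)/(-17618 + 20499) + 25727)*(-7819 - 1*21605) = (-5571/2881 + 25727)*(-7819 - 21605) = (-5571*1/2881 + 25727)*(-29424) = (-5571/2881 + 25727)*(-29424) = (74113916/2881)*(-29424) = -2180727864384/2881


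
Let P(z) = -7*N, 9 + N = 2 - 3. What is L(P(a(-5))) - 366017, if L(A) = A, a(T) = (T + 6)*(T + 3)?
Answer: -365947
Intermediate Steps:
N = -10 (N = -9 + (2 - 3) = -9 - 1 = -10)
a(T) = (3 + T)*(6 + T) (a(T) = (6 + T)*(3 + T) = (3 + T)*(6 + T))
P(z) = 70 (P(z) = -7*(-10) = 70)
L(P(a(-5))) - 366017 = 70 - 366017 = -365947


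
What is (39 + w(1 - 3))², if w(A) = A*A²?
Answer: 961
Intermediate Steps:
w(A) = A³
(39 + w(1 - 3))² = (39 + (1 - 3)³)² = (39 + (-2)³)² = (39 - 8)² = 31² = 961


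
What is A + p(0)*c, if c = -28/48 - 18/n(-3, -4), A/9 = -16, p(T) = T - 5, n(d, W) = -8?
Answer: -457/3 ≈ -152.33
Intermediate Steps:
p(T) = -5 + T
A = -144 (A = 9*(-16) = -144)
c = 5/3 (c = -28/48 - 18/(-8) = -28*1/48 - 18*(-1/8) = -7/12 + 9/4 = 5/3 ≈ 1.6667)
A + p(0)*c = -144 + (-5 + 0)*(5/3) = -144 - 5*5/3 = -144 - 25/3 = -457/3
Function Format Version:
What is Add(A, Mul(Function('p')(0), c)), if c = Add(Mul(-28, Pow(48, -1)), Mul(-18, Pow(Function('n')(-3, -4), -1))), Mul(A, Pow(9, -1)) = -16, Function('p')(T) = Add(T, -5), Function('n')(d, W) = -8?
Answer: Rational(-457, 3) ≈ -152.33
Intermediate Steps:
Function('p')(T) = Add(-5, T)
A = -144 (A = Mul(9, -16) = -144)
c = Rational(5, 3) (c = Add(Mul(-28, Pow(48, -1)), Mul(-18, Pow(-8, -1))) = Add(Mul(-28, Rational(1, 48)), Mul(-18, Rational(-1, 8))) = Add(Rational(-7, 12), Rational(9, 4)) = Rational(5, 3) ≈ 1.6667)
Add(A, Mul(Function('p')(0), c)) = Add(-144, Mul(Add(-5, 0), Rational(5, 3))) = Add(-144, Mul(-5, Rational(5, 3))) = Add(-144, Rational(-25, 3)) = Rational(-457, 3)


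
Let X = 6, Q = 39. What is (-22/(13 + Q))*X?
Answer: -33/13 ≈ -2.5385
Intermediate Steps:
(-22/(13 + Q))*X = -22/(13 + 39)*6 = -22/52*6 = -22*1/52*6 = -11/26*6 = -33/13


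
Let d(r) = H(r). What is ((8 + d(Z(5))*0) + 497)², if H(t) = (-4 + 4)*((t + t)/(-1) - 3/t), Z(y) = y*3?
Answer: 255025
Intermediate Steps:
Z(y) = 3*y
H(t) = 0 (H(t) = 0*((2*t)*(-1) - 3/t) = 0*(-2*t - 3/t) = 0*(-3/t - 2*t) = 0)
d(r) = 0
((8 + d(Z(5))*0) + 497)² = ((8 + 0*0) + 497)² = ((8 + 0) + 497)² = (8 + 497)² = 505² = 255025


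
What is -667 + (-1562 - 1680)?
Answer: -3909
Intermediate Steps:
-667 + (-1562 - 1680) = -667 - 3242 = -3909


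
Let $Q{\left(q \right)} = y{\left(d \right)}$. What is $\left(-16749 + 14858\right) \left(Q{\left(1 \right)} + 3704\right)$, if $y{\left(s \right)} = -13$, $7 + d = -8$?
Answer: $-6979681$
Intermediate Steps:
$d = -15$ ($d = -7 - 8 = -15$)
$Q{\left(q \right)} = -13$
$\left(-16749 + 14858\right) \left(Q{\left(1 \right)} + 3704\right) = \left(-16749 + 14858\right) \left(-13 + 3704\right) = \left(-1891\right) 3691 = -6979681$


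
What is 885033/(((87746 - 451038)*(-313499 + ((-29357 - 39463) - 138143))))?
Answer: 885033/189079680904 ≈ 4.6807e-6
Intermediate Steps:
885033/(((87746 - 451038)*(-313499 + ((-29357 - 39463) - 138143)))) = 885033/((-363292*(-313499 + (-68820 - 138143)))) = 885033/((-363292*(-313499 - 206963))) = 885033/((-363292*(-520462))) = 885033/189079680904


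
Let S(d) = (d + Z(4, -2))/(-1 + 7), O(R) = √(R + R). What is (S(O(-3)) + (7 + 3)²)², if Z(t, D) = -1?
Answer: (599 + I*√6)²/36 ≈ 9966.5 + 81.514*I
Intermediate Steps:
O(R) = √2*√R (O(R) = √(2*R) = √2*√R)
S(d) = -⅙ + d/6 (S(d) = (d - 1)/(-1 + 7) = (-1 + d)/6 = (-1 + d)*(⅙) = -⅙ + d/6)
(S(O(-3)) + (7 + 3)²)² = ((-⅙ + (√2*√(-3))/6) + (7 + 3)²)² = ((-⅙ + (√2*(I*√3))/6) + 10²)² = ((-⅙ + (I*√6)/6) + 100)² = ((-⅙ + I*√6/6) + 100)² = (599/6 + I*√6/6)²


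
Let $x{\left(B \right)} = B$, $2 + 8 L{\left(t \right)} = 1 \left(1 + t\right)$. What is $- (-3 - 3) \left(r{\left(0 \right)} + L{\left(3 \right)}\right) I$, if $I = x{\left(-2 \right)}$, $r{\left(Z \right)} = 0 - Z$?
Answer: $-3$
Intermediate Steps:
$r{\left(Z \right)} = - Z$
$L{\left(t \right)} = - \frac{1}{8} + \frac{t}{8}$ ($L{\left(t \right)} = - \frac{1}{4} + \frac{1 \left(1 + t\right)}{8} = - \frac{1}{4} + \frac{1 + t}{8} = - \frac{1}{4} + \left(\frac{1}{8} + \frac{t}{8}\right) = - \frac{1}{8} + \frac{t}{8}$)
$I = -2$
$- (-3 - 3) \left(r{\left(0 \right)} + L{\left(3 \right)}\right) I = - (-3 - 3) \left(\left(-1\right) 0 + \left(- \frac{1}{8} + \frac{1}{8} \cdot 3\right)\right) \left(-2\right) = \left(-1\right) \left(-6\right) \left(0 + \left(- \frac{1}{8} + \frac{3}{8}\right)\right) \left(-2\right) = 6 \left(0 + \frac{1}{4}\right) \left(-2\right) = 6 \cdot \frac{1}{4} \left(-2\right) = \frac{3}{2} \left(-2\right) = -3$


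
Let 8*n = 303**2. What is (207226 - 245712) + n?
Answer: -216079/8 ≈ -27010.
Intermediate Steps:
n = 91809/8 (n = (1/8)*303**2 = (1/8)*91809 = 91809/8 ≈ 11476.)
(207226 - 245712) + n = (207226 - 245712) + 91809/8 = -38486 + 91809/8 = -216079/8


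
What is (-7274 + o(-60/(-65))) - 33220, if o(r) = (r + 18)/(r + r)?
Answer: -161935/4 ≈ -40484.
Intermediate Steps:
o(r) = (18 + r)/(2*r) (o(r) = (18 + r)/((2*r)) = (18 + r)*(1/(2*r)) = (18 + r)/(2*r))
(-7274 + o(-60/(-65))) - 33220 = (-7274 + (18 - 60/(-65))/(2*((-60/(-65))))) - 33220 = (-7274 + (18 - 60*(-1/65))/(2*((-60*(-1/65))))) - 33220 = (-7274 + (18 + 12/13)/(2*(12/13))) - 33220 = (-7274 + (½)*(13/12)*(246/13)) - 33220 = (-7274 + 41/4) - 33220 = -29055/4 - 33220 = -161935/4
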